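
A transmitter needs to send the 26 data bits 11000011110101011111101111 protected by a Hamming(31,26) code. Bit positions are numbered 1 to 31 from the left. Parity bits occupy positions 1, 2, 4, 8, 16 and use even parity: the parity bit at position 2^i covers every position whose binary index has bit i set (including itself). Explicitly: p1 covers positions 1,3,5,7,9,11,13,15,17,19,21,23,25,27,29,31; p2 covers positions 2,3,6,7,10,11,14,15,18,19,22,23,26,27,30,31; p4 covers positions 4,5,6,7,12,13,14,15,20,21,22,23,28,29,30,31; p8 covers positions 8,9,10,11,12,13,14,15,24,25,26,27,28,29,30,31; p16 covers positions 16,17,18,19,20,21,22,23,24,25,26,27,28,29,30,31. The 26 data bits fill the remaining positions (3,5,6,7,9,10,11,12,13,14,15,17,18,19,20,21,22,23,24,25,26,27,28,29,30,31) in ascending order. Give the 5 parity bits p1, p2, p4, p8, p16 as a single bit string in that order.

11110

Place data bits at non-power-of-two positions: b3=1, b5=1, b6=0, b7=0, b9=0, b10=0, b11=1, b12=1, b13=1, b14=1, b15=0, b17=1, b18=0, b19=1, b20=0, b21=1, b22=1, b23=1, b24=1, b25=1, b26=1, b27=0, b28=1, b29=1, b30=1, b31=1.
p1 = XOR of data positions {3,5,7,9,11,13,15,17,19,21,23,25,27,29,31} = 1⊕1⊕0⊕0⊕1⊕1⊕0⊕1⊕1⊕1⊕1⊕1⊕0⊕1⊕1 = 1
p2 = XOR of data positions {3,6,7,10,11,14,15,18,19,22,23,26,27,30,31} = 1⊕0⊕0⊕0⊕1⊕1⊕0⊕0⊕1⊕1⊕1⊕1⊕0⊕1⊕1 = 1
p4 = XOR of data positions {5,6,7,12,13,14,15,20,21,22,23,28,29,30,31} = 1⊕0⊕0⊕1⊕1⊕1⊕0⊕0⊕1⊕1⊕1⊕1⊕1⊕1⊕1 = 1
p8 = XOR of data positions {9,10,11,12,13,14,15,24,25,26,27,28,29,30,31} = 0⊕0⊕1⊕1⊕1⊕1⊕0⊕1⊕1⊕1⊕0⊕1⊕1⊕1⊕1 = 1
p16 = XOR of data positions {17,18,19,20,21,22,23,24,25,26,27,28,29,30,31} = 1⊕0⊕1⊕0⊕1⊕1⊕1⊕1⊕1⊕1⊕0⊕1⊕1⊕1⊕1 = 0
Parity bits p1,p2,p4,p8,p16 = 11110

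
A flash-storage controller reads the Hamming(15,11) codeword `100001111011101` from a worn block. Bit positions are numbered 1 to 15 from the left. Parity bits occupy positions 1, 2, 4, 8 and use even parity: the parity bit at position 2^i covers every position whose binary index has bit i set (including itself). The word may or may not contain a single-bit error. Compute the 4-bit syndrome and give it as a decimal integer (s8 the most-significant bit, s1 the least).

s1: b1⊕b3⊕b5⊕b7⊕b9⊕b11⊕b13⊕b15 = 1⊕0⊕0⊕1⊕1⊕1⊕1⊕1 = 0
s2: b2⊕b3⊕b6⊕b7⊕b10⊕b11⊕b14⊕b15 = 0⊕0⊕1⊕1⊕0⊕1⊕0⊕1 = 0
s4: b4⊕b5⊕b6⊕b7⊕b12⊕b13⊕b14⊕b15 = 0⊕0⊕1⊕1⊕1⊕1⊕0⊕1 = 1
s8: b8⊕b9⊕b10⊕b11⊕b12⊕b13⊕b14⊕b15 = 1⊕1⊕0⊕1⊕1⊕1⊕0⊕1 = 0
Syndrome (s8...s1) = 0100 → position 4.

4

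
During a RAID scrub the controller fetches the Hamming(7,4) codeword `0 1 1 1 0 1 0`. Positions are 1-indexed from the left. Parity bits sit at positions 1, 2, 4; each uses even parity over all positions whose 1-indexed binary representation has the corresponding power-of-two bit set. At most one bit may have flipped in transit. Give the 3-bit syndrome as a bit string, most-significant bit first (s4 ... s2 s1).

s1: b1⊕b3⊕b5⊕b7 = 0⊕1⊕0⊕0 = 1
s2: b2⊕b3⊕b6⊕b7 = 1⊕1⊕1⊕0 = 1
s4: b4⊕b5⊕b6⊕b7 = 1⊕0⊕1⊕0 = 0
Syndrome (s4...s1) = 011 → position 3.

011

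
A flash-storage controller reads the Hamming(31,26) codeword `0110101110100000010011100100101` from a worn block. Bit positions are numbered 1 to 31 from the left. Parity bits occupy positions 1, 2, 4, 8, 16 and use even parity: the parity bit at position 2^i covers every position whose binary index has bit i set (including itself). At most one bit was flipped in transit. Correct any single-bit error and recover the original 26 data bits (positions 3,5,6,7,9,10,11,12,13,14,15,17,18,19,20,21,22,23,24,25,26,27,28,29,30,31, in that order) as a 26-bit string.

s1: b1⊕b3⊕b5⊕b7⊕b9⊕b11⊕b13⊕b15⊕b17⊕b19⊕b21⊕b23⊕b25⊕b27⊕b29⊕b31 = 0⊕1⊕1⊕1⊕1⊕1⊕0⊕0⊕0⊕0⊕1⊕1⊕0⊕0⊕1⊕1 = 1
s2: b2⊕b3⊕b6⊕b7⊕b10⊕b11⊕b14⊕b15⊕b18⊕b19⊕b22⊕b23⊕b26⊕b27⊕b30⊕b31 = 1⊕1⊕0⊕1⊕0⊕1⊕0⊕0⊕1⊕0⊕1⊕1⊕1⊕0⊕0⊕1 = 1
s4: b4⊕b5⊕b6⊕b7⊕b12⊕b13⊕b14⊕b15⊕b20⊕b21⊕b22⊕b23⊕b28⊕b29⊕b30⊕b31 = 0⊕1⊕0⊕1⊕0⊕0⊕0⊕0⊕0⊕1⊕1⊕1⊕0⊕1⊕0⊕1 = 1
s8: b8⊕b9⊕b10⊕b11⊕b12⊕b13⊕b14⊕b15⊕b24⊕b25⊕b26⊕b27⊕b28⊕b29⊕b30⊕b31 = 1⊕1⊕0⊕1⊕0⊕0⊕0⊕0⊕0⊕0⊕1⊕0⊕0⊕1⊕0⊕1 = 0
s16: b16⊕b17⊕b18⊕b19⊕b20⊕b21⊕b22⊕b23⊕b24⊕b25⊕b26⊕b27⊕b28⊕b29⊕b30⊕b31 = 0⊕0⊕1⊕0⊕0⊕1⊕1⊕1⊕0⊕0⊕1⊕0⊕0⊕1⊕0⊕1 = 1
Syndrome (s16...s1) = 10111 → position 23.
Flip bit 23: corrected codeword = 0110101110100000010011000100101
Data bits at positions 3,5,6,7,9,10,11,12,13,14,15,17,18,19,20,21,22,23,24,25,26,27,28,29,30,31: 11011010000010011000100101

11011010000010011000100101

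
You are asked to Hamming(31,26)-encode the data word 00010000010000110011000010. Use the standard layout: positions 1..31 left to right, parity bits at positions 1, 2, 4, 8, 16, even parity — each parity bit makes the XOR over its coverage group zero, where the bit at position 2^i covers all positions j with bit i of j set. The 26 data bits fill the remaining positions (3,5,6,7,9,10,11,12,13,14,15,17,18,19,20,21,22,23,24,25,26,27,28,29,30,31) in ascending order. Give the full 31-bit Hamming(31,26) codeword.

Place data bits at non-power-of-two positions: b3=0, b5=0, b6=0, b7=1, b9=0, b10=0, b11=0, b12=0, b13=0, b14=1, b15=0, b17=0, b18=0, b19=0, b20=1, b21=1, b22=0, b23=0, b24=1, b25=1, b26=0, b27=0, b28=0, b29=0, b30=1, b31=0.
p1 = XOR of data positions {3,5,7,9,11,13,15,17,19,21,23,25,27,29,31} = 0⊕0⊕1⊕0⊕0⊕0⊕0⊕0⊕0⊕1⊕0⊕1⊕0⊕0⊕0 = 1
p2 = XOR of data positions {3,6,7,10,11,14,15,18,19,22,23,26,27,30,31} = 0⊕0⊕1⊕0⊕0⊕1⊕0⊕0⊕0⊕0⊕0⊕0⊕0⊕1⊕0 = 1
p4 = XOR of data positions {5,6,7,12,13,14,15,20,21,22,23,28,29,30,31} = 0⊕0⊕1⊕0⊕0⊕1⊕0⊕1⊕1⊕0⊕0⊕0⊕0⊕1⊕0 = 1
p8 = XOR of data positions {9,10,11,12,13,14,15,24,25,26,27,28,29,30,31} = 0⊕0⊕0⊕0⊕0⊕1⊕0⊕1⊕1⊕0⊕0⊕0⊕0⊕1⊕0 = 0
p16 = XOR of data positions {17,18,19,20,21,22,23,24,25,26,27,28,29,30,31} = 0⊕0⊕0⊕1⊕1⊕0⊕0⊕1⊕1⊕0⊕0⊕0⊕0⊕1⊕0 = 1
Codeword b1..b31 = 1101001000000101000110011000010

1101001000000101000110011000010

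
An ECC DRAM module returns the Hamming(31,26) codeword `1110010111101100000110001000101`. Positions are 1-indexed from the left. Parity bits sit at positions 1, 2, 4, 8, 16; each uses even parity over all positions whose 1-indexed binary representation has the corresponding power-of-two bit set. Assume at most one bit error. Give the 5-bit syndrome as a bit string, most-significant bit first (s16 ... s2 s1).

s1: b1⊕b3⊕b5⊕b7⊕b9⊕b11⊕b13⊕b15⊕b17⊕b19⊕b21⊕b23⊕b25⊕b27⊕b29⊕b31 = 1⊕1⊕0⊕0⊕1⊕1⊕1⊕0⊕0⊕0⊕1⊕0⊕1⊕0⊕1⊕1 = 1
s2: b2⊕b3⊕b6⊕b7⊕b10⊕b11⊕b14⊕b15⊕b18⊕b19⊕b22⊕b23⊕b26⊕b27⊕b30⊕b31 = 1⊕1⊕1⊕0⊕1⊕1⊕1⊕0⊕0⊕0⊕0⊕0⊕0⊕0⊕0⊕1 = 1
s4: b4⊕b5⊕b6⊕b7⊕b12⊕b13⊕b14⊕b15⊕b20⊕b21⊕b22⊕b23⊕b28⊕b29⊕b30⊕b31 = 0⊕0⊕1⊕0⊕0⊕1⊕1⊕0⊕1⊕1⊕0⊕0⊕0⊕1⊕0⊕1 = 1
s8: b8⊕b9⊕b10⊕b11⊕b12⊕b13⊕b14⊕b15⊕b24⊕b25⊕b26⊕b27⊕b28⊕b29⊕b30⊕b31 = 1⊕1⊕1⊕1⊕0⊕1⊕1⊕0⊕0⊕1⊕0⊕0⊕0⊕1⊕0⊕1 = 1
s16: b16⊕b17⊕b18⊕b19⊕b20⊕b21⊕b22⊕b23⊕b24⊕b25⊕b26⊕b27⊕b28⊕b29⊕b30⊕b31 = 0⊕0⊕0⊕0⊕1⊕1⊕0⊕0⊕0⊕1⊕0⊕0⊕0⊕1⊕0⊕1 = 1
Syndrome (s16...s1) = 11111 → position 31.

11111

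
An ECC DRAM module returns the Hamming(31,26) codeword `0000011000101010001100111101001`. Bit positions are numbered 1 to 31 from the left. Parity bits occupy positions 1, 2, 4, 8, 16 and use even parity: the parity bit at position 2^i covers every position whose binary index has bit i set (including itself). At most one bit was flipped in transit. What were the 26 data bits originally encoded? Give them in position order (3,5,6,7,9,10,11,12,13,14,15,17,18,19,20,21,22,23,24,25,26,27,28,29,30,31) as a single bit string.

00110010101001100111101001

s1: b1⊕b3⊕b5⊕b7⊕b9⊕b11⊕b13⊕b15⊕b17⊕b19⊕b21⊕b23⊕b25⊕b27⊕b29⊕b31 = 0⊕0⊕0⊕1⊕0⊕1⊕1⊕1⊕0⊕1⊕0⊕1⊕1⊕0⊕0⊕1 = 0
s2: b2⊕b3⊕b6⊕b7⊕b10⊕b11⊕b14⊕b15⊕b18⊕b19⊕b22⊕b23⊕b26⊕b27⊕b30⊕b31 = 0⊕0⊕1⊕1⊕0⊕1⊕0⊕1⊕0⊕1⊕0⊕1⊕1⊕0⊕0⊕1 = 0
s4: b4⊕b5⊕b6⊕b7⊕b12⊕b13⊕b14⊕b15⊕b20⊕b21⊕b22⊕b23⊕b28⊕b29⊕b30⊕b31 = 0⊕0⊕1⊕1⊕0⊕1⊕0⊕1⊕1⊕0⊕0⊕1⊕1⊕0⊕0⊕1 = 0
s8: b8⊕b9⊕b10⊕b11⊕b12⊕b13⊕b14⊕b15⊕b24⊕b25⊕b26⊕b27⊕b28⊕b29⊕b30⊕b31 = 0⊕0⊕0⊕1⊕0⊕1⊕0⊕1⊕1⊕1⊕1⊕0⊕1⊕0⊕0⊕1 = 0
s16: b16⊕b17⊕b18⊕b19⊕b20⊕b21⊕b22⊕b23⊕b24⊕b25⊕b26⊕b27⊕b28⊕b29⊕b30⊕b31 = 0⊕0⊕0⊕1⊕1⊕0⊕0⊕1⊕1⊕1⊕1⊕0⊕1⊕0⊕0⊕1 = 0
Syndrome (s16...s1) = 00000 → position 0 (no error).
No correction needed.
Data bits at positions 3,5,6,7,9,10,11,12,13,14,15,17,18,19,20,21,22,23,24,25,26,27,28,29,30,31: 00110010101001100111101001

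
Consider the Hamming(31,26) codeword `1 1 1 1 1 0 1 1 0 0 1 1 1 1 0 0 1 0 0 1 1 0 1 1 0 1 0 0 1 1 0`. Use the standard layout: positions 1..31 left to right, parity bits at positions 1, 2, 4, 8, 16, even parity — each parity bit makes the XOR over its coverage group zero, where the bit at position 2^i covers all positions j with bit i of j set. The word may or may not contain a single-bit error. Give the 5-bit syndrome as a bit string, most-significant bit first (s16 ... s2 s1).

01100

s1: b1⊕b3⊕b5⊕b7⊕b9⊕b11⊕b13⊕b15⊕b17⊕b19⊕b21⊕b23⊕b25⊕b27⊕b29⊕b31 = 1⊕1⊕1⊕1⊕0⊕1⊕1⊕0⊕1⊕0⊕1⊕1⊕0⊕0⊕1⊕0 = 0
s2: b2⊕b3⊕b6⊕b7⊕b10⊕b11⊕b14⊕b15⊕b18⊕b19⊕b22⊕b23⊕b26⊕b27⊕b30⊕b31 = 1⊕1⊕0⊕1⊕0⊕1⊕1⊕0⊕0⊕0⊕0⊕1⊕1⊕0⊕1⊕0 = 0
s4: b4⊕b5⊕b6⊕b7⊕b12⊕b13⊕b14⊕b15⊕b20⊕b21⊕b22⊕b23⊕b28⊕b29⊕b30⊕b31 = 1⊕1⊕0⊕1⊕1⊕1⊕1⊕0⊕1⊕1⊕0⊕1⊕0⊕1⊕1⊕0 = 1
s8: b8⊕b9⊕b10⊕b11⊕b12⊕b13⊕b14⊕b15⊕b24⊕b25⊕b26⊕b27⊕b28⊕b29⊕b30⊕b31 = 1⊕0⊕0⊕1⊕1⊕1⊕1⊕0⊕1⊕0⊕1⊕0⊕0⊕1⊕1⊕0 = 1
s16: b16⊕b17⊕b18⊕b19⊕b20⊕b21⊕b22⊕b23⊕b24⊕b25⊕b26⊕b27⊕b28⊕b29⊕b30⊕b31 = 0⊕1⊕0⊕0⊕1⊕1⊕0⊕1⊕1⊕0⊕1⊕0⊕0⊕1⊕1⊕0 = 0
Syndrome (s16...s1) = 01100 → position 12.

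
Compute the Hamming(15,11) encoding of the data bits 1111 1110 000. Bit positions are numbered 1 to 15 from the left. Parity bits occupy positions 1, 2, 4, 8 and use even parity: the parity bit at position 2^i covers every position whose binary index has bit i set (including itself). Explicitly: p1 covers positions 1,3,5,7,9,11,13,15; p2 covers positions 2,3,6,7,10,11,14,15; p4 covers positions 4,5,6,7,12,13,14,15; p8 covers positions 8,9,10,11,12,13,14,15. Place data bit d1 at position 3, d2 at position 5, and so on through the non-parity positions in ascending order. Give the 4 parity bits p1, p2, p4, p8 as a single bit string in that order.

Place data bits at non-power-of-two positions: b3=1, b5=1, b6=1, b7=1, b9=1, b10=1, b11=1, b12=0, b13=0, b14=0, b15=0.
p1 = XOR of data positions {3,5,7,9,11,13,15} = 1⊕1⊕1⊕1⊕1⊕0⊕0 = 1
p2 = XOR of data positions {3,6,7,10,11,14,15} = 1⊕1⊕1⊕1⊕1⊕0⊕0 = 1
p4 = XOR of data positions {5,6,7,12,13,14,15} = 1⊕1⊕1⊕0⊕0⊕0⊕0 = 1
p8 = XOR of data positions {9,10,11,12,13,14,15} = 1⊕1⊕1⊕0⊕0⊕0⊕0 = 1
Parity bits p1,p2,p4,p8 = 1111

1111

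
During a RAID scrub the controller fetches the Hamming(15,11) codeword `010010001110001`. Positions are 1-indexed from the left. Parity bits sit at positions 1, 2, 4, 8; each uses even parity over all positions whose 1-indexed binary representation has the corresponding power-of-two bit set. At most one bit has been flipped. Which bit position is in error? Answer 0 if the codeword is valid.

s1: b1⊕b3⊕b5⊕b7⊕b9⊕b11⊕b13⊕b15 = 0⊕0⊕1⊕0⊕1⊕1⊕0⊕1 = 0
s2: b2⊕b3⊕b6⊕b7⊕b10⊕b11⊕b14⊕b15 = 1⊕0⊕0⊕0⊕1⊕1⊕0⊕1 = 0
s4: b4⊕b5⊕b6⊕b7⊕b12⊕b13⊕b14⊕b15 = 0⊕1⊕0⊕0⊕0⊕0⊕0⊕1 = 0
s8: b8⊕b9⊕b10⊕b11⊕b12⊕b13⊕b14⊕b15 = 0⊕1⊕1⊕1⊕0⊕0⊕0⊕1 = 0
Syndrome (s8...s1) = 0000 → position 0 (no error).

0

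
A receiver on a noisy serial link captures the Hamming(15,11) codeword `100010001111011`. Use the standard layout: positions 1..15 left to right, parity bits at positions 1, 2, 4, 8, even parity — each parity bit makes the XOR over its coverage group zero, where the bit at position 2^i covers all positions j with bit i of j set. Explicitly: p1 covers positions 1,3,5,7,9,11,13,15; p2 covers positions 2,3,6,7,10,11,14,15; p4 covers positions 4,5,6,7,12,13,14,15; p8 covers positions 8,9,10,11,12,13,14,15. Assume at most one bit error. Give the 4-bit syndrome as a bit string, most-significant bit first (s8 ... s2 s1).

s1: b1⊕b3⊕b5⊕b7⊕b9⊕b11⊕b13⊕b15 = 1⊕0⊕1⊕0⊕1⊕1⊕0⊕1 = 1
s2: b2⊕b3⊕b6⊕b7⊕b10⊕b11⊕b14⊕b15 = 0⊕0⊕0⊕0⊕1⊕1⊕1⊕1 = 0
s4: b4⊕b5⊕b6⊕b7⊕b12⊕b13⊕b14⊕b15 = 0⊕1⊕0⊕0⊕1⊕0⊕1⊕1 = 0
s8: b8⊕b9⊕b10⊕b11⊕b12⊕b13⊕b14⊕b15 = 0⊕1⊕1⊕1⊕1⊕0⊕1⊕1 = 0
Syndrome (s8...s1) = 0001 → position 1.

0001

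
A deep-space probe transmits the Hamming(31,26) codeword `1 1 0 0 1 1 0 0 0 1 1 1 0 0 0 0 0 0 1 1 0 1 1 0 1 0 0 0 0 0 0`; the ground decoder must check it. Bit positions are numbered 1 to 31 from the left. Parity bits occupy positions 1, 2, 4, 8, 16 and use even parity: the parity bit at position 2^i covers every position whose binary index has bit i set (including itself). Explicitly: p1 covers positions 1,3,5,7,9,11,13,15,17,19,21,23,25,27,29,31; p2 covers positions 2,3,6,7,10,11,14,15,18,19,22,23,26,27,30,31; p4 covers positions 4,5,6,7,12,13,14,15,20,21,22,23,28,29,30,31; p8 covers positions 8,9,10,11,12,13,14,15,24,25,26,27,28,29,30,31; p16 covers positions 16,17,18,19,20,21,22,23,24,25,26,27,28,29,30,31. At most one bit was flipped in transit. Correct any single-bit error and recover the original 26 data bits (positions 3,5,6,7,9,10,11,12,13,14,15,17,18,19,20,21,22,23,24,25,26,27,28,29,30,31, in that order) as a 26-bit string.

s1: b1⊕b3⊕b5⊕b7⊕b9⊕b11⊕b13⊕b15⊕b17⊕b19⊕b21⊕b23⊕b25⊕b27⊕b29⊕b31 = 1⊕0⊕1⊕0⊕0⊕1⊕0⊕0⊕0⊕1⊕0⊕1⊕1⊕0⊕0⊕0 = 0
s2: b2⊕b3⊕b6⊕b7⊕b10⊕b11⊕b14⊕b15⊕b18⊕b19⊕b22⊕b23⊕b26⊕b27⊕b30⊕b31 = 1⊕0⊕1⊕0⊕1⊕1⊕0⊕0⊕0⊕1⊕1⊕1⊕0⊕0⊕0⊕0 = 1
s4: b4⊕b5⊕b6⊕b7⊕b12⊕b13⊕b14⊕b15⊕b20⊕b21⊕b22⊕b23⊕b28⊕b29⊕b30⊕b31 = 0⊕1⊕1⊕0⊕1⊕0⊕0⊕0⊕1⊕0⊕1⊕1⊕0⊕0⊕0⊕0 = 0
s8: b8⊕b9⊕b10⊕b11⊕b12⊕b13⊕b14⊕b15⊕b24⊕b25⊕b26⊕b27⊕b28⊕b29⊕b30⊕b31 = 0⊕0⊕1⊕1⊕1⊕0⊕0⊕0⊕0⊕1⊕0⊕0⊕0⊕0⊕0⊕0 = 0
s16: b16⊕b17⊕b18⊕b19⊕b20⊕b21⊕b22⊕b23⊕b24⊕b25⊕b26⊕b27⊕b28⊕b29⊕b30⊕b31 = 0⊕0⊕0⊕1⊕1⊕0⊕1⊕1⊕0⊕1⊕0⊕0⊕0⊕0⊕0⊕0 = 1
Syndrome (s16...s1) = 10010 → position 18.
Flip bit 18: corrected codeword = 1100110001110000011101101000000
Data bits at positions 3,5,6,7,9,10,11,12,13,14,15,17,18,19,20,21,22,23,24,25,26,27,28,29,30,31: 01100111000011101101000000

01100111000011101101000000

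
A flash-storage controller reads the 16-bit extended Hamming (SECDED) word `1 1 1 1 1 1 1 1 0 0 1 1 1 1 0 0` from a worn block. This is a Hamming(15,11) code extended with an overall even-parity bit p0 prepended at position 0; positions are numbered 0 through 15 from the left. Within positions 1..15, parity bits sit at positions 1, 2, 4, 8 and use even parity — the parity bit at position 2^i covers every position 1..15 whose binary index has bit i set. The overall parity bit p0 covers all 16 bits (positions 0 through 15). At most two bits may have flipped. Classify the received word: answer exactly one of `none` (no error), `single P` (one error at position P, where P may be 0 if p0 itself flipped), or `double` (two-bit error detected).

none

s1: b1⊕b3⊕b5⊕b7⊕b9⊕b11⊕b13⊕b15 = 1⊕1⊕1⊕1⊕0⊕1⊕1⊕0 = 0
s2: b2⊕b3⊕b6⊕b7⊕b10⊕b11⊕b14⊕b15 = 1⊕1⊕1⊕1⊕1⊕1⊕0⊕0 = 0
s4: b4⊕b5⊕b6⊕b7⊕b12⊕b13⊕b14⊕b15 = 1⊕1⊕1⊕1⊕1⊕1⊕0⊕0 = 0
s8: b8⊕b9⊕b10⊕b11⊕b12⊕b13⊕b14⊕b15 = 0⊕0⊕1⊕1⊕1⊕1⊕0⊕0 = 0
Syndrome (s8...s1) = 0000 → position 0 (no error).
Overall parity (XOR of all 16 bits, including p0): 1⊕1⊕1⊕1⊕1⊕1⊕1⊕1⊕0⊕0⊕1⊕1⊕1⊕1⊕0⊕0 = 0
Overall=0, syndrome position=0 → no error.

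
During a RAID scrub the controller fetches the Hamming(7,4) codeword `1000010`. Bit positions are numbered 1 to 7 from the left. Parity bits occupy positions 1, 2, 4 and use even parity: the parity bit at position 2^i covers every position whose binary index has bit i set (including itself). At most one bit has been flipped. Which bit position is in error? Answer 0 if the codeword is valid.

s1: b1⊕b3⊕b5⊕b7 = 1⊕0⊕0⊕0 = 1
s2: b2⊕b3⊕b6⊕b7 = 0⊕0⊕1⊕0 = 1
s4: b4⊕b5⊕b6⊕b7 = 0⊕0⊕1⊕0 = 1
Syndrome (s4...s1) = 111 → position 7.

7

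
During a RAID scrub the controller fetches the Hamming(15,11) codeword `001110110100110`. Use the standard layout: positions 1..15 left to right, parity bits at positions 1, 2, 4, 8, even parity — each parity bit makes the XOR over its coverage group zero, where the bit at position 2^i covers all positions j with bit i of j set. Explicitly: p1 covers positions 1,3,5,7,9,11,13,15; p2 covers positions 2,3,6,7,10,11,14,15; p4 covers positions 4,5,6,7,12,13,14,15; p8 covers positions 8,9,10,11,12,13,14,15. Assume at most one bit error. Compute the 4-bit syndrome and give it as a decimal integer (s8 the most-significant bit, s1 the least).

s1: b1⊕b3⊕b5⊕b7⊕b9⊕b11⊕b13⊕b15 = 0⊕1⊕1⊕1⊕0⊕0⊕1⊕0 = 0
s2: b2⊕b3⊕b6⊕b7⊕b10⊕b11⊕b14⊕b15 = 0⊕1⊕0⊕1⊕1⊕0⊕1⊕0 = 0
s4: b4⊕b5⊕b6⊕b7⊕b12⊕b13⊕b14⊕b15 = 1⊕1⊕0⊕1⊕0⊕1⊕1⊕0 = 1
s8: b8⊕b9⊕b10⊕b11⊕b12⊕b13⊕b14⊕b15 = 1⊕0⊕1⊕0⊕0⊕1⊕1⊕0 = 0
Syndrome (s8...s1) = 0100 → position 4.

4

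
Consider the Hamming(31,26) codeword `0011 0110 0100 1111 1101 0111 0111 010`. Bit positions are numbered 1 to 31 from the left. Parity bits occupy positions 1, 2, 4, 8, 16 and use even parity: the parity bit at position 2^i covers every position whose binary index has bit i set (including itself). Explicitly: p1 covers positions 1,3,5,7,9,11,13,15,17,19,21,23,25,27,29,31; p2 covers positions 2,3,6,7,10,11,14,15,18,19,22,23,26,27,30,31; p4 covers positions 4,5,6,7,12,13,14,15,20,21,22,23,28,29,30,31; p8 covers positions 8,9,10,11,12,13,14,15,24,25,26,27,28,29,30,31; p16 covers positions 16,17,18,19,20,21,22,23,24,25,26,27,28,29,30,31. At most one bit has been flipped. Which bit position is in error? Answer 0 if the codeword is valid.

s1: b1⊕b3⊕b5⊕b7⊕b9⊕b11⊕b13⊕b15⊕b17⊕b19⊕b21⊕b23⊕b25⊕b27⊕b29⊕b31 = 0⊕1⊕0⊕1⊕0⊕0⊕1⊕1⊕1⊕0⊕0⊕1⊕0⊕1⊕0⊕0 = 1
s2: b2⊕b3⊕b6⊕b7⊕b10⊕b11⊕b14⊕b15⊕b18⊕b19⊕b22⊕b23⊕b26⊕b27⊕b30⊕b31 = 0⊕1⊕1⊕1⊕1⊕0⊕1⊕1⊕1⊕0⊕1⊕1⊕1⊕1⊕1⊕0 = 0
s4: b4⊕b5⊕b6⊕b7⊕b12⊕b13⊕b14⊕b15⊕b20⊕b21⊕b22⊕b23⊕b28⊕b29⊕b30⊕b31 = 1⊕0⊕1⊕1⊕0⊕1⊕1⊕1⊕1⊕0⊕1⊕1⊕1⊕0⊕1⊕0 = 1
s8: b8⊕b9⊕b10⊕b11⊕b12⊕b13⊕b14⊕b15⊕b24⊕b25⊕b26⊕b27⊕b28⊕b29⊕b30⊕b31 = 0⊕0⊕1⊕0⊕0⊕1⊕1⊕1⊕1⊕0⊕1⊕1⊕1⊕0⊕1⊕0 = 1
s16: b16⊕b17⊕b18⊕b19⊕b20⊕b21⊕b22⊕b23⊕b24⊕b25⊕b26⊕b27⊕b28⊕b29⊕b30⊕b31 = 1⊕1⊕1⊕0⊕1⊕0⊕1⊕1⊕1⊕0⊕1⊕1⊕1⊕0⊕1⊕0 = 1
Syndrome (s16...s1) = 11101 → position 29.

29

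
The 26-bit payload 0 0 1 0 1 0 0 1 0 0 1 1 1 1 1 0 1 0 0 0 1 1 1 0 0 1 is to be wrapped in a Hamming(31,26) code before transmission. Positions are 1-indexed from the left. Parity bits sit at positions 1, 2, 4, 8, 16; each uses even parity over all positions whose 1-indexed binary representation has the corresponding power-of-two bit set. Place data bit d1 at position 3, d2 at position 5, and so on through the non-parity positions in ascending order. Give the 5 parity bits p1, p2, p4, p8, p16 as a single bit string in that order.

00111

Place data bits at non-power-of-two positions: b3=0, b5=0, b6=1, b7=0, b9=1, b10=0, b11=0, b12=1, b13=0, b14=0, b15=1, b17=1, b18=1, b19=1, b20=1, b21=0, b22=1, b23=0, b24=0, b25=0, b26=1, b27=1, b28=1, b29=0, b30=0, b31=1.
p1 = XOR of data positions {3,5,7,9,11,13,15,17,19,21,23,25,27,29,31} = 0⊕0⊕0⊕1⊕0⊕0⊕1⊕1⊕1⊕0⊕0⊕0⊕1⊕0⊕1 = 0
p2 = XOR of data positions {3,6,7,10,11,14,15,18,19,22,23,26,27,30,31} = 0⊕1⊕0⊕0⊕0⊕0⊕1⊕1⊕1⊕1⊕0⊕1⊕1⊕0⊕1 = 0
p4 = XOR of data positions {5,6,7,12,13,14,15,20,21,22,23,28,29,30,31} = 0⊕1⊕0⊕1⊕0⊕0⊕1⊕1⊕0⊕1⊕0⊕1⊕0⊕0⊕1 = 1
p8 = XOR of data positions {9,10,11,12,13,14,15,24,25,26,27,28,29,30,31} = 1⊕0⊕0⊕1⊕0⊕0⊕1⊕0⊕0⊕1⊕1⊕1⊕0⊕0⊕1 = 1
p16 = XOR of data positions {17,18,19,20,21,22,23,24,25,26,27,28,29,30,31} = 1⊕1⊕1⊕1⊕0⊕1⊕0⊕0⊕0⊕1⊕1⊕1⊕0⊕0⊕1 = 1
Parity bits p1,p2,p4,p8,p16 = 00111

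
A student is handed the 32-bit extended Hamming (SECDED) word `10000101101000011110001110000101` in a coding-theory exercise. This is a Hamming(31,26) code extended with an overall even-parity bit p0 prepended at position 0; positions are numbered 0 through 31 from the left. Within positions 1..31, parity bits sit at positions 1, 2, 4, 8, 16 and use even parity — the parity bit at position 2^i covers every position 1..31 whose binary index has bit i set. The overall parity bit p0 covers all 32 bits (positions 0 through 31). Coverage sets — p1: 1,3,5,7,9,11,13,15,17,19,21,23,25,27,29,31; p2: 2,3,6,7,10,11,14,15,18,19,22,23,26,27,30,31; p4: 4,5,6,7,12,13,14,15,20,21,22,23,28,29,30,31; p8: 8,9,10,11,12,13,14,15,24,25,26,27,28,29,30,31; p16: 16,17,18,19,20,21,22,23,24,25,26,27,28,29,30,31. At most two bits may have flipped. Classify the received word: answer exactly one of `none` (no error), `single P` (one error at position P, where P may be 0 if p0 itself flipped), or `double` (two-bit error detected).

s1: b1⊕b3⊕b5⊕b7⊕b9⊕b11⊕b13⊕b15⊕b17⊕b19⊕b21⊕b23⊕b25⊕b27⊕b29⊕b31 = 0⊕0⊕1⊕1⊕0⊕0⊕0⊕1⊕1⊕0⊕0⊕1⊕0⊕0⊕1⊕1 = 1
s2: b2⊕b3⊕b6⊕b7⊕b10⊕b11⊕b14⊕b15⊕b18⊕b19⊕b22⊕b23⊕b26⊕b27⊕b30⊕b31 = 0⊕0⊕0⊕1⊕1⊕0⊕0⊕1⊕1⊕0⊕1⊕1⊕0⊕0⊕0⊕1 = 1
s4: b4⊕b5⊕b6⊕b7⊕b12⊕b13⊕b14⊕b15⊕b20⊕b21⊕b22⊕b23⊕b28⊕b29⊕b30⊕b31 = 0⊕1⊕0⊕1⊕0⊕0⊕0⊕1⊕0⊕0⊕1⊕1⊕0⊕1⊕0⊕1 = 1
s8: b8⊕b9⊕b10⊕b11⊕b12⊕b13⊕b14⊕b15⊕b24⊕b25⊕b26⊕b27⊕b28⊕b29⊕b30⊕b31 = 1⊕0⊕1⊕0⊕0⊕0⊕0⊕1⊕1⊕0⊕0⊕0⊕0⊕1⊕0⊕1 = 0
s16: b16⊕b17⊕b18⊕b19⊕b20⊕b21⊕b22⊕b23⊕b24⊕b25⊕b26⊕b27⊕b28⊕b29⊕b30⊕b31 = 1⊕1⊕1⊕0⊕0⊕0⊕1⊕1⊕1⊕0⊕0⊕0⊕0⊕1⊕0⊕1 = 0
Syndrome (s16...s1) = 00111 → position 7.
Overall parity (XOR of all 32 bits, including p0): 1⊕0⊕0⊕0⊕0⊕1⊕0⊕1⊕1⊕0⊕1⊕0⊕0⊕0⊕0⊕1⊕1⊕1⊕1⊕0⊕0⊕0⊕1⊕1⊕1⊕0⊕0⊕0⊕0⊕1⊕0⊕1 = 0
Overall=0, syndrome position=7 → double-bit error detected (uncorrectable).

double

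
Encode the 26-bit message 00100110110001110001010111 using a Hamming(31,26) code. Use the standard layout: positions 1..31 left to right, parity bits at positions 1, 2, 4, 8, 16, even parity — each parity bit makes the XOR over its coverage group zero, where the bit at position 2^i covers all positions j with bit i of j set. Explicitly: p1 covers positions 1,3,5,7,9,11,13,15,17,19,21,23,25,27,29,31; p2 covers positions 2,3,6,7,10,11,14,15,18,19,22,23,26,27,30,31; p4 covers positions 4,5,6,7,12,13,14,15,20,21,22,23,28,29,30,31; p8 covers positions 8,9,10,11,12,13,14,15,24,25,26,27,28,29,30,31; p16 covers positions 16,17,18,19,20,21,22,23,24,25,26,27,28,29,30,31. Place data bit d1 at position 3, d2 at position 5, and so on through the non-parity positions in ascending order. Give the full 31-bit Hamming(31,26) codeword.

Place data bits at non-power-of-two positions: b3=0, b5=0, b6=1, b7=0, b9=0, b10=1, b11=1, b12=0, b13=1, b14=1, b15=0, b17=0, b18=0, b19=1, b20=1, b21=1, b22=0, b23=0, b24=0, b25=1, b26=0, b27=1, b28=0, b29=1, b30=1, b31=1.
p1 = XOR of data positions {3,5,7,9,11,13,15,17,19,21,23,25,27,29,31} = 0⊕0⊕0⊕0⊕1⊕1⊕0⊕0⊕1⊕1⊕0⊕1⊕1⊕1⊕1 = 0
p2 = XOR of data positions {3,6,7,10,11,14,15,18,19,22,23,26,27,30,31} = 0⊕1⊕0⊕1⊕1⊕1⊕0⊕0⊕1⊕0⊕0⊕0⊕1⊕1⊕1 = 0
p4 = XOR of data positions {5,6,7,12,13,14,15,20,21,22,23,28,29,30,31} = 0⊕1⊕0⊕0⊕1⊕1⊕0⊕1⊕1⊕0⊕0⊕0⊕1⊕1⊕1 = 0
p8 = XOR of data positions {9,10,11,12,13,14,15,24,25,26,27,28,29,30,31} = 0⊕1⊕1⊕0⊕1⊕1⊕0⊕0⊕1⊕0⊕1⊕0⊕1⊕1⊕1 = 1
p16 = XOR of data positions {17,18,19,20,21,22,23,24,25,26,27,28,29,30,31} = 0⊕0⊕1⊕1⊕1⊕0⊕0⊕0⊕1⊕0⊕1⊕0⊕1⊕1⊕1 = 0
Codeword b1..b31 = 0000010101101100001110001010111

0000010101101100001110001010111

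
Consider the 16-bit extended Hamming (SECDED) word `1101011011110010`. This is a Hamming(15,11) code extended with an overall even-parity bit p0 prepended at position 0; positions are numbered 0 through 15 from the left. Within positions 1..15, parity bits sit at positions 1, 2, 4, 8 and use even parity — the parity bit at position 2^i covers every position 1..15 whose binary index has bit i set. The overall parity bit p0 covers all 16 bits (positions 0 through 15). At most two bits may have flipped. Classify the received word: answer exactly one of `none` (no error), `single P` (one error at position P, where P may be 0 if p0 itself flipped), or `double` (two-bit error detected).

s1: b1⊕b3⊕b5⊕b7⊕b9⊕b11⊕b13⊕b15 = 1⊕1⊕1⊕0⊕1⊕1⊕0⊕0 = 1
s2: b2⊕b3⊕b6⊕b7⊕b10⊕b11⊕b14⊕b15 = 0⊕1⊕1⊕0⊕1⊕1⊕1⊕0 = 1
s4: b4⊕b5⊕b6⊕b7⊕b12⊕b13⊕b14⊕b15 = 0⊕1⊕1⊕0⊕0⊕0⊕1⊕0 = 1
s8: b8⊕b9⊕b10⊕b11⊕b12⊕b13⊕b14⊕b15 = 1⊕1⊕1⊕1⊕0⊕0⊕1⊕0 = 1
Syndrome (s8...s1) = 1111 → position 15.
Overall parity (XOR of all 16 bits, including p0): 1⊕1⊕0⊕1⊕0⊕1⊕1⊕0⊕1⊕1⊕1⊕1⊕0⊕0⊕1⊕0 = 0
Overall=0, syndrome position=15 → double-bit error detected (uncorrectable).

double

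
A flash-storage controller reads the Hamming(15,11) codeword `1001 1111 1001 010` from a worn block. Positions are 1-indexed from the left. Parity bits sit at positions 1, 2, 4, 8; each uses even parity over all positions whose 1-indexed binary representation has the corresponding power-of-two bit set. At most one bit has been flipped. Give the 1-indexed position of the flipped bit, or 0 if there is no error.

2

s1: b1⊕b3⊕b5⊕b7⊕b9⊕b11⊕b13⊕b15 = 1⊕0⊕1⊕1⊕1⊕0⊕0⊕0 = 0
s2: b2⊕b3⊕b6⊕b7⊕b10⊕b11⊕b14⊕b15 = 0⊕0⊕1⊕1⊕0⊕0⊕1⊕0 = 1
s4: b4⊕b5⊕b6⊕b7⊕b12⊕b13⊕b14⊕b15 = 1⊕1⊕1⊕1⊕1⊕0⊕1⊕0 = 0
s8: b8⊕b9⊕b10⊕b11⊕b12⊕b13⊕b14⊕b15 = 1⊕1⊕0⊕0⊕1⊕0⊕1⊕0 = 0
Syndrome (s8...s1) = 0010 → position 2.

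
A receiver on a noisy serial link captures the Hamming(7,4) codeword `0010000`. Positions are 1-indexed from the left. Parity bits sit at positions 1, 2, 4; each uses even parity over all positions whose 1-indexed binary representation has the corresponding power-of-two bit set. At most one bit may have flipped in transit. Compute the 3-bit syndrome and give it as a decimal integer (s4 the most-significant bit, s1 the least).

3

s1: b1⊕b3⊕b5⊕b7 = 0⊕1⊕0⊕0 = 1
s2: b2⊕b3⊕b6⊕b7 = 0⊕1⊕0⊕0 = 1
s4: b4⊕b5⊕b6⊕b7 = 0⊕0⊕0⊕0 = 0
Syndrome (s4...s1) = 011 → position 3.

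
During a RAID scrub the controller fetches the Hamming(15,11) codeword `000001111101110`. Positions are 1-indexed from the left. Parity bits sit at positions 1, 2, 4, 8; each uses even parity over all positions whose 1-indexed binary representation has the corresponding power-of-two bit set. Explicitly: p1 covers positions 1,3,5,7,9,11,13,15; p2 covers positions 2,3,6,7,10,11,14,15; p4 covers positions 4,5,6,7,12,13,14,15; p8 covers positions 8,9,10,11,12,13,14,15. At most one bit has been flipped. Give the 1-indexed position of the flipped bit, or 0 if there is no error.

s1: b1⊕b3⊕b5⊕b7⊕b9⊕b11⊕b13⊕b15 = 0⊕0⊕0⊕1⊕1⊕0⊕1⊕0 = 1
s2: b2⊕b3⊕b6⊕b7⊕b10⊕b11⊕b14⊕b15 = 0⊕0⊕1⊕1⊕1⊕0⊕1⊕0 = 0
s4: b4⊕b5⊕b6⊕b7⊕b12⊕b13⊕b14⊕b15 = 0⊕0⊕1⊕1⊕1⊕1⊕1⊕0 = 1
s8: b8⊕b9⊕b10⊕b11⊕b12⊕b13⊕b14⊕b15 = 1⊕1⊕1⊕0⊕1⊕1⊕1⊕0 = 0
Syndrome (s8...s1) = 0101 → position 5.

5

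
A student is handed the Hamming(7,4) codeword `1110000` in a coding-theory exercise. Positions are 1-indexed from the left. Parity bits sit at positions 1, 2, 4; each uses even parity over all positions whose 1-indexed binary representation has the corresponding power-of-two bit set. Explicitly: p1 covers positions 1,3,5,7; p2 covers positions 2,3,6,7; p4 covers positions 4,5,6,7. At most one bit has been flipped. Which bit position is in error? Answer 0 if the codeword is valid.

0

s1: b1⊕b3⊕b5⊕b7 = 1⊕1⊕0⊕0 = 0
s2: b2⊕b3⊕b6⊕b7 = 1⊕1⊕0⊕0 = 0
s4: b4⊕b5⊕b6⊕b7 = 0⊕0⊕0⊕0 = 0
Syndrome (s4...s1) = 000 → position 0 (no error).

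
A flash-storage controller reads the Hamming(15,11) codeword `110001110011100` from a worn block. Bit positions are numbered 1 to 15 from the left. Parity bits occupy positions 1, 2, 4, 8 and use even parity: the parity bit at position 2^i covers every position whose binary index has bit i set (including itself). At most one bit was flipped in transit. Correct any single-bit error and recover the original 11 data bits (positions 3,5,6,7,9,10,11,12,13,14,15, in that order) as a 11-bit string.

00110011100

s1: b1⊕b3⊕b5⊕b7⊕b9⊕b11⊕b13⊕b15 = 1⊕0⊕0⊕1⊕0⊕1⊕1⊕0 = 0
s2: b2⊕b3⊕b6⊕b7⊕b10⊕b11⊕b14⊕b15 = 1⊕0⊕1⊕1⊕0⊕1⊕0⊕0 = 0
s4: b4⊕b5⊕b6⊕b7⊕b12⊕b13⊕b14⊕b15 = 0⊕0⊕1⊕1⊕1⊕1⊕0⊕0 = 0
s8: b8⊕b9⊕b10⊕b11⊕b12⊕b13⊕b14⊕b15 = 1⊕0⊕0⊕1⊕1⊕1⊕0⊕0 = 0
Syndrome (s8...s1) = 0000 → position 0 (no error).
No correction needed.
Data bits at positions 3,5,6,7,9,10,11,12,13,14,15: 00110011100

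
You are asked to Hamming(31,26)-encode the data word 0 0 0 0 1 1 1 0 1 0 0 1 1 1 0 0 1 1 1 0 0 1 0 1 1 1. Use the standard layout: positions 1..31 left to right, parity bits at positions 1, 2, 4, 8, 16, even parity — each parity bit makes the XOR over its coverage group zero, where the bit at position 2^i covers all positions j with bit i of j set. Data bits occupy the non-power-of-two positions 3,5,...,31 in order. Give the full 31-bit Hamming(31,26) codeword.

Place data bits at non-power-of-two positions: b3=0, b5=0, b6=0, b7=0, b9=1, b10=1, b11=1, b12=0, b13=1, b14=0, b15=0, b17=1, b18=1, b19=1, b20=0, b21=0, b22=1, b23=1, b24=1, b25=0, b26=0, b27=1, b28=0, b29=1, b30=1, b31=1.
p1 = XOR of data positions {3,5,7,9,11,13,15,17,19,21,23,25,27,29,31} = 0⊕0⊕0⊕1⊕1⊕1⊕0⊕1⊕1⊕0⊕1⊕0⊕1⊕1⊕1 = 1
p2 = XOR of data positions {3,6,7,10,11,14,15,18,19,22,23,26,27,30,31} = 0⊕0⊕0⊕1⊕1⊕0⊕0⊕1⊕1⊕1⊕1⊕0⊕1⊕1⊕1 = 1
p4 = XOR of data positions {5,6,7,12,13,14,15,20,21,22,23,28,29,30,31} = 0⊕0⊕0⊕0⊕1⊕0⊕0⊕0⊕0⊕1⊕1⊕0⊕1⊕1⊕1 = 0
p8 = XOR of data positions {9,10,11,12,13,14,15,24,25,26,27,28,29,30,31} = 1⊕1⊕1⊕0⊕1⊕0⊕0⊕1⊕0⊕0⊕1⊕0⊕1⊕1⊕1 = 1
p16 = XOR of data positions {17,18,19,20,21,22,23,24,25,26,27,28,29,30,31} = 1⊕1⊕1⊕0⊕0⊕1⊕1⊕1⊕0⊕0⊕1⊕0⊕1⊕1⊕1 = 0
Codeword b1..b31 = 1100000111101000111001110010111

1100000111101000111001110010111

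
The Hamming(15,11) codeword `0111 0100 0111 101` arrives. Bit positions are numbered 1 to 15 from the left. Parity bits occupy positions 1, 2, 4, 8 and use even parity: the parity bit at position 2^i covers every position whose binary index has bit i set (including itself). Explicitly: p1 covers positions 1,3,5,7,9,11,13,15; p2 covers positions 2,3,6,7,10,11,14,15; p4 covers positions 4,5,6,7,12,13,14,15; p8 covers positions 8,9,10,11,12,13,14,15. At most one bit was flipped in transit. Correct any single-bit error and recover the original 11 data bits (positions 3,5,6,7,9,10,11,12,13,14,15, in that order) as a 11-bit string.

10100110101

s1: b1⊕b3⊕b5⊕b7⊕b9⊕b11⊕b13⊕b15 = 0⊕1⊕0⊕0⊕0⊕1⊕1⊕1 = 0
s2: b2⊕b3⊕b6⊕b7⊕b10⊕b11⊕b14⊕b15 = 1⊕1⊕1⊕0⊕1⊕1⊕0⊕1 = 0
s4: b4⊕b5⊕b6⊕b7⊕b12⊕b13⊕b14⊕b15 = 1⊕0⊕1⊕0⊕1⊕1⊕0⊕1 = 1
s8: b8⊕b9⊕b10⊕b11⊕b12⊕b13⊕b14⊕b15 = 0⊕0⊕1⊕1⊕1⊕1⊕0⊕1 = 1
Syndrome (s8...s1) = 1100 → position 12.
Flip bit 12: corrected codeword = 011101000110101
Data bits at positions 3,5,6,7,9,10,11,12,13,14,15: 10100110101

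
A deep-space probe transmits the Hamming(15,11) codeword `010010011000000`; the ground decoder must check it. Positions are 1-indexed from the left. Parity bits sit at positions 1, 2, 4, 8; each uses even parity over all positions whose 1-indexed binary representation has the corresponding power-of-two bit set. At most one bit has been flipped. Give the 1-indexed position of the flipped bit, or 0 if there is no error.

s1: b1⊕b3⊕b5⊕b7⊕b9⊕b11⊕b13⊕b15 = 0⊕0⊕1⊕0⊕1⊕0⊕0⊕0 = 0
s2: b2⊕b3⊕b6⊕b7⊕b10⊕b11⊕b14⊕b15 = 1⊕0⊕0⊕0⊕0⊕0⊕0⊕0 = 1
s4: b4⊕b5⊕b6⊕b7⊕b12⊕b13⊕b14⊕b15 = 0⊕1⊕0⊕0⊕0⊕0⊕0⊕0 = 1
s8: b8⊕b9⊕b10⊕b11⊕b12⊕b13⊕b14⊕b15 = 1⊕1⊕0⊕0⊕0⊕0⊕0⊕0 = 0
Syndrome (s8...s1) = 0110 → position 6.

6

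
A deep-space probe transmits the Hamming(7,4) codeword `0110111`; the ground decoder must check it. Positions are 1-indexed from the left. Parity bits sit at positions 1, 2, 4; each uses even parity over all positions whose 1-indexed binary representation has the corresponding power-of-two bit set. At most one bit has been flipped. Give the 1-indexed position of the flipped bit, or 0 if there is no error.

s1: b1⊕b3⊕b5⊕b7 = 0⊕1⊕1⊕1 = 1
s2: b2⊕b3⊕b6⊕b7 = 1⊕1⊕1⊕1 = 0
s4: b4⊕b5⊕b6⊕b7 = 0⊕1⊕1⊕1 = 1
Syndrome (s4...s1) = 101 → position 5.

5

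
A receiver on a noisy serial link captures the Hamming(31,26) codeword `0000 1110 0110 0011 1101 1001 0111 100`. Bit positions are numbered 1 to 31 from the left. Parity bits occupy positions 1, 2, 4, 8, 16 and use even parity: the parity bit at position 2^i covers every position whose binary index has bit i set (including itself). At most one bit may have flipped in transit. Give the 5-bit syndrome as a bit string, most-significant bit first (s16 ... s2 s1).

s1: b1⊕b3⊕b5⊕b7⊕b9⊕b11⊕b13⊕b15⊕b17⊕b19⊕b21⊕b23⊕b25⊕b27⊕b29⊕b31 = 0⊕0⊕1⊕1⊕0⊕1⊕0⊕1⊕1⊕0⊕1⊕0⊕0⊕1⊕1⊕0 = 0
s2: b2⊕b3⊕b6⊕b7⊕b10⊕b11⊕b14⊕b15⊕b18⊕b19⊕b22⊕b23⊕b26⊕b27⊕b30⊕b31 = 0⊕0⊕1⊕1⊕1⊕1⊕0⊕1⊕1⊕0⊕0⊕0⊕1⊕1⊕0⊕0 = 0
s4: b4⊕b5⊕b6⊕b7⊕b12⊕b13⊕b14⊕b15⊕b20⊕b21⊕b22⊕b23⊕b28⊕b29⊕b30⊕b31 = 0⊕1⊕1⊕1⊕0⊕0⊕0⊕1⊕1⊕1⊕0⊕0⊕1⊕1⊕0⊕0 = 0
s8: b8⊕b9⊕b10⊕b11⊕b12⊕b13⊕b14⊕b15⊕b24⊕b25⊕b26⊕b27⊕b28⊕b29⊕b30⊕b31 = 0⊕0⊕1⊕1⊕0⊕0⊕0⊕1⊕1⊕0⊕1⊕1⊕1⊕1⊕0⊕0 = 0
s16: b16⊕b17⊕b18⊕b19⊕b20⊕b21⊕b22⊕b23⊕b24⊕b25⊕b26⊕b27⊕b28⊕b29⊕b30⊕b31 = 1⊕1⊕1⊕0⊕1⊕1⊕0⊕0⊕1⊕0⊕1⊕1⊕1⊕1⊕0⊕0 = 0
Syndrome (s16...s1) = 00000 → position 0 (no error).

00000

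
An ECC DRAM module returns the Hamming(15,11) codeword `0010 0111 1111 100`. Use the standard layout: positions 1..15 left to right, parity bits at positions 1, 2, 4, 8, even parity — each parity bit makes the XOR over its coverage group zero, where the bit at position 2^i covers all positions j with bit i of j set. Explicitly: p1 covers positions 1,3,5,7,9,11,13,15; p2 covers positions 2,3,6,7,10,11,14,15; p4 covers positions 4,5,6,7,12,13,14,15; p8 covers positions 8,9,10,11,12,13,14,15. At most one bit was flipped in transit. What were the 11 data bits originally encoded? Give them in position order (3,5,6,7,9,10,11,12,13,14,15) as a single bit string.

00111111100

s1: b1⊕b3⊕b5⊕b7⊕b9⊕b11⊕b13⊕b15 = 0⊕1⊕0⊕1⊕1⊕1⊕1⊕0 = 1
s2: b2⊕b3⊕b6⊕b7⊕b10⊕b11⊕b14⊕b15 = 0⊕1⊕1⊕1⊕1⊕1⊕0⊕0 = 1
s4: b4⊕b5⊕b6⊕b7⊕b12⊕b13⊕b14⊕b15 = 0⊕0⊕1⊕1⊕1⊕1⊕0⊕0 = 0
s8: b8⊕b9⊕b10⊕b11⊕b12⊕b13⊕b14⊕b15 = 1⊕1⊕1⊕1⊕1⊕1⊕0⊕0 = 0
Syndrome (s8...s1) = 0011 → position 3.
Flip bit 3: corrected codeword = 000001111111100
Data bits at positions 3,5,6,7,9,10,11,12,13,14,15: 00111111100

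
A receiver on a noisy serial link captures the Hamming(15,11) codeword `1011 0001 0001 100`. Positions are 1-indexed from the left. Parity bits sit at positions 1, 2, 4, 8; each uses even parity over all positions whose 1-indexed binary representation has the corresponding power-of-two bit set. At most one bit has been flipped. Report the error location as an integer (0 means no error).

15

s1: b1⊕b3⊕b5⊕b7⊕b9⊕b11⊕b13⊕b15 = 1⊕1⊕0⊕0⊕0⊕0⊕1⊕0 = 1
s2: b2⊕b3⊕b6⊕b7⊕b10⊕b11⊕b14⊕b15 = 0⊕1⊕0⊕0⊕0⊕0⊕0⊕0 = 1
s4: b4⊕b5⊕b6⊕b7⊕b12⊕b13⊕b14⊕b15 = 1⊕0⊕0⊕0⊕1⊕1⊕0⊕0 = 1
s8: b8⊕b9⊕b10⊕b11⊕b12⊕b13⊕b14⊕b15 = 1⊕0⊕0⊕0⊕1⊕1⊕0⊕0 = 1
Syndrome (s8...s1) = 1111 → position 15.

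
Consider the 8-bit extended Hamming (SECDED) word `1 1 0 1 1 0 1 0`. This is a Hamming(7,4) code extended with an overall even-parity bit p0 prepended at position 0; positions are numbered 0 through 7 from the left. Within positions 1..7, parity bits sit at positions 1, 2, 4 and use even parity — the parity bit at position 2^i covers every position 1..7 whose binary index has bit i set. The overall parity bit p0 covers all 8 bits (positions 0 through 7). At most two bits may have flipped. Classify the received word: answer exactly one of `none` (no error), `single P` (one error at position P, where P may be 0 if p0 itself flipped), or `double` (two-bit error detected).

single 0

s1: b1⊕b3⊕b5⊕b7 = 1⊕1⊕0⊕0 = 0
s2: b2⊕b3⊕b6⊕b7 = 0⊕1⊕1⊕0 = 0
s4: b4⊕b5⊕b6⊕b7 = 1⊕0⊕1⊕0 = 0
Syndrome (s4...s1) = 000 → position 0 (no error).
Overall parity (XOR of all 8 bits, including p0): 1⊕1⊕0⊕1⊕1⊕0⊕1⊕0 = 1
Overall=1, syndrome position=0 → single-bit error at position 0.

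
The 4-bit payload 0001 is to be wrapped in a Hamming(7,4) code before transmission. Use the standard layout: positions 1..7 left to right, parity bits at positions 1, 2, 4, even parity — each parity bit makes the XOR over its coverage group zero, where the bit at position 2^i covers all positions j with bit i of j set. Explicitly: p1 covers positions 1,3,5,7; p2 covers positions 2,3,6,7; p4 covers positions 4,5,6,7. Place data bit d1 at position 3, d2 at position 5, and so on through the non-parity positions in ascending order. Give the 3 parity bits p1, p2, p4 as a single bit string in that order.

Place data bits at non-power-of-two positions: b3=0, b5=0, b6=0, b7=1.
p1 = XOR of data positions {3,5,7} = 0⊕0⊕1 = 1
p2 = XOR of data positions {3,6,7} = 0⊕0⊕1 = 1
p4 = XOR of data positions {5,6,7} = 0⊕0⊕1 = 1
Parity bits p1,p2,p4 = 111

111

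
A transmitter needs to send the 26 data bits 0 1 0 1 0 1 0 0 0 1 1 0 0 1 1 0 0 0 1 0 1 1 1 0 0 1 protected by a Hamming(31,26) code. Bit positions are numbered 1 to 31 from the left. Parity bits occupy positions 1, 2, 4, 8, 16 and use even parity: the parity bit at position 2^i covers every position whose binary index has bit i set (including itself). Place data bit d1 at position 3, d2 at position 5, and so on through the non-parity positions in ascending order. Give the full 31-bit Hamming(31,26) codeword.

Place data bits at non-power-of-two positions: b3=0, b5=1, b6=0, b7=1, b9=0, b10=1, b11=0, b12=0, b13=0, b14=1, b15=1, b17=0, b18=0, b19=1, b20=1, b21=0, b22=0, b23=0, b24=1, b25=0, b26=1, b27=1, b28=1, b29=0, b30=0, b31=1.
p1 = XOR of data positions {3,5,7,9,11,13,15,17,19,21,23,25,27,29,31} = 0⊕1⊕1⊕0⊕0⊕0⊕1⊕0⊕1⊕0⊕0⊕0⊕1⊕0⊕1 = 0
p2 = XOR of data positions {3,6,7,10,11,14,15,18,19,22,23,26,27,30,31} = 0⊕0⊕1⊕1⊕0⊕1⊕1⊕0⊕1⊕0⊕0⊕1⊕1⊕0⊕1 = 0
p4 = XOR of data positions {5,6,7,12,13,14,15,20,21,22,23,28,29,30,31} = 1⊕0⊕1⊕0⊕0⊕1⊕1⊕1⊕0⊕0⊕0⊕1⊕0⊕0⊕1 = 1
p8 = XOR of data positions {9,10,11,12,13,14,15,24,25,26,27,28,29,30,31} = 0⊕1⊕0⊕0⊕0⊕1⊕1⊕1⊕0⊕1⊕1⊕1⊕0⊕0⊕1 = 0
p16 = XOR of data positions {17,18,19,20,21,22,23,24,25,26,27,28,29,30,31} = 0⊕0⊕1⊕1⊕0⊕0⊕0⊕1⊕0⊕1⊕1⊕1⊕0⊕0⊕1 = 1
Codeword b1..b31 = 0001101001000111001100010111001

0001101001000111001100010111001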